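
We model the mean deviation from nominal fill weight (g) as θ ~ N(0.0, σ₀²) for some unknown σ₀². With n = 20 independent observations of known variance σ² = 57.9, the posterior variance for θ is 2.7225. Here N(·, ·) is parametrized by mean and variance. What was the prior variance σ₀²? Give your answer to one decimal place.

For the Normal–Normal model with known σ², precisions add: τ_n = τ₀ + n/σ².
So 1/σ₀² = 1/2.7225 − 20/57.9 = 0.367309 − 0.345423 = 0.021886.
Hence σ₀² = 1/0.021886 ≈ 45.7.

σ₀² = 45.7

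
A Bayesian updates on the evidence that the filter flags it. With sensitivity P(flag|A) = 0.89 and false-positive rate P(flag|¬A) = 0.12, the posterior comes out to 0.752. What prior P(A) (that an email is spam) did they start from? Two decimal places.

P(A) = 0.29

In odds form, posterior odds = prior odds × likelihood ratio, so prior odds = posterior odds ÷ LR.
Posterior odds = 0.752/(1−0.752) = 3.0323. LR = 0.89/0.12 = 7.4167.
Prior odds = 3.0323/7.4167 = 0.4088, so P(A) = 0.4088/(1+0.4088) ≈ 0.29.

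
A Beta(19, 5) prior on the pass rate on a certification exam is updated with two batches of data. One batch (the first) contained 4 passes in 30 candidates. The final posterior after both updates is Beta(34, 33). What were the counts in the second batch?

11 passes and 2 failures

Sequential conjugate updates are equivalent to a single update on the pooled data, so total successes = posterior α − prior α and total failures = posterior β − prior β.
Total across both batches: 34−19=15 passes, 33−5=28 failures.
Subtract the first batch: 15−4=11 passes and 28−26=2 failures.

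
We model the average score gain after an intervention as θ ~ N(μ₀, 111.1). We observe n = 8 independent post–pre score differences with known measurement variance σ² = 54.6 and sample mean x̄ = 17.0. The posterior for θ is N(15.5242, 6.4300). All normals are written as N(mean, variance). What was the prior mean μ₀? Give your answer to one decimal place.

The posterior mean is a precision-weighted average: μ_n = (τ₀μ₀ + τ_data·x̄)/(τ₀+τ_data), with τ₀=1/σ₀² and τ_data=n/σ².
Here τ₀ = 1/111.1 = 0.009001 and τ_data = 8/54.6 = 0.146520, so τ_n = 0.155521.
Rearranging for μ₀: μ₀ = (μ_n·τ_n − τ_data·x̄)/τ₀ = (15.5242·0.155521 − 0.146520·17.0) / 0.009001 = -0.076501/0.009001 ≈ -8.5.

μ₀ = -8.5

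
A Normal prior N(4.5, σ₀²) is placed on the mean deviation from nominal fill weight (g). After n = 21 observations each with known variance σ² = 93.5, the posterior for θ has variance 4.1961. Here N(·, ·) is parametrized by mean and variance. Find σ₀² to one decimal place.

For the Normal–Normal model with known σ², precisions add: τ_n = τ₀ + n/σ².
So 1/σ₀² = 1/4.1961 − 21/93.5 = 0.238317 − 0.224599 = 0.013718.
Hence σ₀² = 1/0.013718 ≈ 72.9.

σ₀² = 72.9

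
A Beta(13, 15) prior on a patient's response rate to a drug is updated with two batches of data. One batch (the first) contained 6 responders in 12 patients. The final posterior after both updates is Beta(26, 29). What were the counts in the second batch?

Because Beta–binomial updating is additive in the counts, the combined data contributed (α_post−α_prior, β_post−β_prior) successes and failures.
Total across both batches: 26−13=13 responders, 29−15=14 non-responders.
Subtract the first batch: 13−6=7 responders and 14−6=8 non-responders.

7 responders and 8 non-responders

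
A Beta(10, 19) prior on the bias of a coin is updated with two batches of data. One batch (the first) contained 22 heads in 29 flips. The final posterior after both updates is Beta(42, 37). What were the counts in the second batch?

Sequential conjugate updates are equivalent to a single update on the pooled data, so total successes = posterior α − prior α and total failures = posterior β − prior β.
Total across both batches: 42−10=32 heads, 37−19=18 tails.
Subtract the first batch: 32−22=10 heads and 18−7=11 tails.

10 heads and 11 tails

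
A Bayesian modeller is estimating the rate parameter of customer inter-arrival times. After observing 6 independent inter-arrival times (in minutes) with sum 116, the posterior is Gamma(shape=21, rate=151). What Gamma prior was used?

For an exponential likelihood with a Gamma(α, β) prior on the rate, n observations with total T give posterior Gamma(α+n, β+T).
So α = 21 − 6 = 15 and β = 151 − 116 = 35.

Gamma(shape=15, rate=35)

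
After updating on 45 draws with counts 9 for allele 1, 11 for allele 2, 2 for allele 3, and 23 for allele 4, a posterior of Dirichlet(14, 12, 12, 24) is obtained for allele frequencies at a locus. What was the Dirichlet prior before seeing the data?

For a Dirichlet(α) prior with multinomial counts c, the posterior is Dirichlet(α + c) componentwise.
Subtract each count from the matching posterior parameter: 14−9=5, 12−11=1, 12−2=10, 24−23=1.

Dirichlet(5, 1, 10, 1)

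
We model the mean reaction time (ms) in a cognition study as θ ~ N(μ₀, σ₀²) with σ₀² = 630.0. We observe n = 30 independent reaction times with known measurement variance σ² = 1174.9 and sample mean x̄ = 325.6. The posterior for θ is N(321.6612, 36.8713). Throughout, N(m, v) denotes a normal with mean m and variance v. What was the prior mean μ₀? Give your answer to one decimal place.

μ₀ = 258.3

The posterior mean is a precision-weighted average: μ_n = (τ₀μ₀ + τ_data·x̄)/(τ₀+τ_data), with τ₀=1/σ₀² and τ_data=n/σ².
Here τ₀ = 1/630.0 = 0.001587 and τ_data = 30/1174.9 = 0.025534, so τ_n = 0.027121.
Rearranging for μ₀: μ₀ = (μ_n·τ_n − τ_data·x̄)/τ₀ = (321.6612·0.027121 − 0.025534·325.6) / 0.001587 = 0.409903/0.001587 ≈ 258.3.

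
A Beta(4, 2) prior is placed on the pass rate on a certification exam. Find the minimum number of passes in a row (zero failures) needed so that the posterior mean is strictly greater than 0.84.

k = 7

After k passes and 0 failures the posterior is Beta(4+k, 2), with mean (4+k)/(4+2+k).
Set (4+k)/(6+k) > 0.84 and solve: k > (0.84·6 − 4)/(1 − 0.84) = 6.500.
The smallest integer exceeding 6.500 is 7, and checking k=7: (11)/(13) = 0.8462 > 0.84.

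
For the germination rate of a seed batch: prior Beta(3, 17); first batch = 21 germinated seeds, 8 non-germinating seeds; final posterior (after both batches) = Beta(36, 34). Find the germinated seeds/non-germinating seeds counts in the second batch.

Because Beta–binomial updating is additive in the counts, the combined data contributed (α_post−α_prior, β_post−β_prior) successes and failures.
Total across both batches: 36−3=33 germinated seeds, 34−17=17 non-germinating seeds.
Subtract the first batch: 33−21=12 germinated seeds and 17−8=9 non-germinating seeds.

12 germinated seeds and 9 non-germinating seeds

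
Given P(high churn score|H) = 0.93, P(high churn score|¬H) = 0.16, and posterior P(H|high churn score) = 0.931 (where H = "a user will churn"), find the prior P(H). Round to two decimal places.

P(H) = 0.70

In odds form, posterior odds = prior odds × likelihood ratio, so prior odds = posterior odds ÷ LR.
Posterior odds = 0.931/(1−0.931) = 13.4928. LR = 0.93/0.16 = 5.8125.
Prior odds = 13.4928/5.8125 = 2.3213, so P(H) = 2.3213/(1+2.3213) ≈ 0.70.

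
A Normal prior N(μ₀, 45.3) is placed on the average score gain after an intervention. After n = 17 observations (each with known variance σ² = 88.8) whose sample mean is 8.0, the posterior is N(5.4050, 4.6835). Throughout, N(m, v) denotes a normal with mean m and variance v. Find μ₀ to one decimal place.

The posterior mean is a precision-weighted average: μ_n = (τ₀μ₀ + τ_data·x̄)/(τ₀+τ_data), with τ₀=1/σ₀² and τ_data=n/σ².
Here τ₀ = 1/45.3 = 0.022075 and τ_data = 17/88.8 = 0.191441, so τ_n = 0.213516.
Rearranging for μ₀: μ₀ = (μ_n·τ_n − τ_data·x̄)/τ₀ = (5.4050·0.213516 − 0.191441·8.0) / 0.022075 = -0.377474/0.022075 ≈ -17.1.

μ₀ = -17.1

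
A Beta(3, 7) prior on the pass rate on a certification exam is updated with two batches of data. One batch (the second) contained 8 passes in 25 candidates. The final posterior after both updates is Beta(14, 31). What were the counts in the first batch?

Sequential conjugate updates are equivalent to a single update on the pooled data, so total successes = posterior α − prior α and total failures = posterior β − prior β.
Total across both batches: 14−3=11 passes, 31−7=24 failures.
Subtract the second batch: 11−8=3 passes and 24−17=7 failures.

3 passes and 7 failures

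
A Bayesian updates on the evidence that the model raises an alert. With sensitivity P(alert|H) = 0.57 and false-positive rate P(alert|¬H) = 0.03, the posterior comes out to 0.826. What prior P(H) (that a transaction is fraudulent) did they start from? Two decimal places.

Bayes' rule in odds form gives O(H|E) = O(H)·[P(E|H)/P(E|¬H)], hence O(H) = O(H|E)/LR.
Posterior odds = 0.826/(1−0.826) = 4.7471. LR = 0.57/0.03 = 19.0000.
Prior odds = 4.7471/19.0000 = 0.2498, so P(H) = 0.2498/(1+0.2498) ≈ 0.20.

P(H) = 0.20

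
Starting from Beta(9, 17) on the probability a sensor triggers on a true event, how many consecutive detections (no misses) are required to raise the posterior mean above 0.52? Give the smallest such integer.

After k detections and 0 misses the posterior is Beta(9+k, 17), with mean (9+k)/(9+17+k).
Set (9+k)/(26+k) > 0.52 and solve: k > (0.52·26 − 9)/(1 − 0.52) = 9.417.
The smallest integer exceeding 9.417 is 10.

k = 10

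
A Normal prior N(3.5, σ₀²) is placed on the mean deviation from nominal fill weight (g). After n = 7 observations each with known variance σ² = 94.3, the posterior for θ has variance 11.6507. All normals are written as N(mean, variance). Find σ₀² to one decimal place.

Posterior precision equals prior precision plus data precision: 1/σ_n² = 1/σ₀² + n/σ².
So 1/σ₀² = 1/11.6507 − 7/94.3 = 0.085832 − 0.074231 = 0.011601.
Hence σ₀² = 1/0.011601 ≈ 86.2.

σ₀² = 86.2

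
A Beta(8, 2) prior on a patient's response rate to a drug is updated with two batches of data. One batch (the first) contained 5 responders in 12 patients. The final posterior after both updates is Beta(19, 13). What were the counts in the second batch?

6 responders and 4 non-responders

Because Beta–binomial updating is additive in the counts, the combined data contributed (α_post−α_prior, β_post−β_prior) successes and failures.
Total across both batches: 19−8=11 responders, 13−2=11 non-responders.
Subtract the first batch: 11−5=6 responders and 11−7=4 non-responders.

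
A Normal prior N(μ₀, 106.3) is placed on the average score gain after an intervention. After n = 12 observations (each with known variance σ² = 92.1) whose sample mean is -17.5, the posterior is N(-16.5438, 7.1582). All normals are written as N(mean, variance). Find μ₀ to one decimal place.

The posterior mean is a precision-weighted average: μ_n = (τ₀μ₀ + τ_data·x̄)/(τ₀+τ_data), with τ₀=1/σ₀² and τ_data=n/σ².
Here τ₀ = 1/106.3 = 0.009407 and τ_data = 12/92.1 = 0.130293, so τ_n = 0.139700.
Rearranging for μ₀: μ₀ = (μ_n·τ_n − τ_data·x̄)/τ₀ = (-16.5438·0.139700 − 0.130293·-17.5) / 0.009407 = -0.031041/0.009407 ≈ -3.3.

μ₀ = -3.3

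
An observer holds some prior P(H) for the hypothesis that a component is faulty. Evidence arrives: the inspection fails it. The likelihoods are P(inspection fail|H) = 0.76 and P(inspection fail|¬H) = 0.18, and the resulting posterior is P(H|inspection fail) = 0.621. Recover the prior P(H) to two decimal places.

P(H) = 0.28

In odds form, posterior odds = prior odds × likelihood ratio, so prior odds = posterior odds ÷ LR.
Posterior odds = 0.621/(1−0.621) = 1.6385. LR = 0.76/0.18 = 4.2222.
Prior odds = 1.6385/4.2222 = 0.3881, so P(H) = 0.3881/(1+0.3881) ≈ 0.28.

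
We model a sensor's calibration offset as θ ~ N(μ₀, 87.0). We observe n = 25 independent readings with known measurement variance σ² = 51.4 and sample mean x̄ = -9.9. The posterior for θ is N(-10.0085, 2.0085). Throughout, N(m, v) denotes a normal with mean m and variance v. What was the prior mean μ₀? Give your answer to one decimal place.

The posterior mean is a precision-weighted average: μ_n = (τ₀μ₀ + τ_data·x̄)/(τ₀+τ_data), with τ₀=1/σ₀² and τ_data=n/σ².
Here τ₀ = 1/87.0 = 0.011494 and τ_data = 25/51.4 = 0.486381, so τ_n = 0.497875.
Rearranging for μ₀: μ₀ = (μ_n·τ_n − τ_data·x̄)/τ₀ = (-10.0085·0.497875 − 0.486381·-9.9) / 0.011494 = -0.167810/0.011494 ≈ -14.6.

μ₀ = -14.6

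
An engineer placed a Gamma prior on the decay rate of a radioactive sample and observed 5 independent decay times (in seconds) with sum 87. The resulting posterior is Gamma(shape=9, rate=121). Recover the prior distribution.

Gamma–exponential conjugacy: posterior shape = α + n, posterior rate = β + Σtᵢ.
So α = 9 − 5 = 4 and β = 121 − 87 = 34.

Gamma(shape=4, rate=34)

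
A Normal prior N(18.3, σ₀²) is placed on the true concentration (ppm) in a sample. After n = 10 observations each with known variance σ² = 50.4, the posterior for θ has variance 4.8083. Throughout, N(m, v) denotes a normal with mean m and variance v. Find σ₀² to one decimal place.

Posterior precision equals prior precision plus data precision: 1/σ_n² = 1/σ₀² + n/σ².
So 1/σ₀² = 1/4.8083 − 10/50.4 = 0.207974 − 0.198413 = 0.009561.
Hence σ₀² = 1/0.009561 ≈ 104.6.

σ₀² = 104.6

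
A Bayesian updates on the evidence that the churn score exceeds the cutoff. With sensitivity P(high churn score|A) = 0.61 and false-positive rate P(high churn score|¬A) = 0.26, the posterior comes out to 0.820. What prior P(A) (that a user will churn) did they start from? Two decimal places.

Bayes' rule in odds form gives O(A|E) = O(A)·[P(E|A)/P(E|¬A)], hence O(A) = O(A|E)/LR.
Posterior odds = 0.820/(1−0.820) = 4.5556. LR = 0.61/0.26 = 2.3462.
Prior odds = 4.5556/2.3462 = 1.9417, so P(A) = 1.9417/(1+1.9417) ≈ 0.66.

P(A) = 0.66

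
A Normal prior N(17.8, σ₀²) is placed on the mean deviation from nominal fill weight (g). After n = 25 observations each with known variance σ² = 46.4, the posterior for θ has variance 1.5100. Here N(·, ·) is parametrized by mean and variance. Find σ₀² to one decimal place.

Posterior precision equals prior precision plus data precision: 1/σ_n² = 1/σ₀² + n/σ².
So 1/σ₀² = 1/1.5100 − 25/46.4 = 0.662252 − 0.538793 = 0.123459.
Hence σ₀² = 1/0.123459 ≈ 8.1.

σ₀² = 8.1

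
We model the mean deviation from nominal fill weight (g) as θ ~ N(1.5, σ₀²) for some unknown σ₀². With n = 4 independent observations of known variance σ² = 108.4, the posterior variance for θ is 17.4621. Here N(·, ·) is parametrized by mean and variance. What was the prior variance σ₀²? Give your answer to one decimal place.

For the Normal–Normal model with known σ², precisions add: τ_n = τ₀ + n/σ².
So 1/σ₀² = 1/17.4621 − 4/108.4 = 0.057267 − 0.036900 = 0.020367.
Hence σ₀² = 1/0.020367 ≈ 49.1.

σ₀² = 49.1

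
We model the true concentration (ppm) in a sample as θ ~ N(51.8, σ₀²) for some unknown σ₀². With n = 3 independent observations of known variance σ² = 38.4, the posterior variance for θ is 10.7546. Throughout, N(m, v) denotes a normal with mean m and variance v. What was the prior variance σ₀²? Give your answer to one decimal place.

σ₀² = 67.3

For the Normal–Normal model with known σ², precisions add: τ_n = τ₀ + n/σ².
So 1/σ₀² = 1/10.7546 − 3/38.4 = 0.092983 − 0.078125 = 0.014858.
Hence σ₀² = 1/0.014858 ≈ 67.3.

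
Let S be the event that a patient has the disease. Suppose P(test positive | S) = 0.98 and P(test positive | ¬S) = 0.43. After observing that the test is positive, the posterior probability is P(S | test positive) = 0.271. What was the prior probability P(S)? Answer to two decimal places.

In odds form, posterior odds = prior odds × likelihood ratio, so prior odds = posterior odds ÷ LR.
Posterior odds = 0.271/(1−0.271) = 0.3717. LR = 0.98/0.43 = 2.2791.
Prior odds = 0.3717/2.2791 = 0.1631, so P(S) = 0.1631/(1+0.1631) ≈ 0.14.

P(S) = 0.14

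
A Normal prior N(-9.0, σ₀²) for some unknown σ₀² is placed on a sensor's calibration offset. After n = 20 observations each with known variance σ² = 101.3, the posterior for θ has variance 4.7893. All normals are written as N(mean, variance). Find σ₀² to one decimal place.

σ₀² = 88.0

Posterior precision equals prior precision plus data precision: 1/σ_n² = 1/σ₀² + n/σ².
So 1/σ₀² = 1/4.7893 − 20/101.3 = 0.208799 − 0.197433 = 0.011366.
Hence σ₀² = 1/0.011366 ≈ 88.0.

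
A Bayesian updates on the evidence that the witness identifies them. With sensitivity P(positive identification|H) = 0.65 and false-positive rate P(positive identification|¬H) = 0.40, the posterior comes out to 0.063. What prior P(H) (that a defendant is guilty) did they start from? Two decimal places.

In odds form, posterior odds = prior odds × likelihood ratio, so prior odds = posterior odds ÷ LR.
Posterior odds = 0.063/(1−0.063) = 0.0672. LR = 0.65/0.40 = 1.6250.
Prior odds = 0.0672/1.6250 = 0.0414, so P(H) = 0.0414/(1+0.0414) ≈ 0.04.

P(H) = 0.04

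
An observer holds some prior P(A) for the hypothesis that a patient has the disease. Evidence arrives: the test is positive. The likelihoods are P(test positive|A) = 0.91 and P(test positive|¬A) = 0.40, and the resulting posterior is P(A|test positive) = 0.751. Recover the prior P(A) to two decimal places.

P(A) = 0.57

In odds form, posterior odds = prior odds × likelihood ratio, so prior odds = posterior odds ÷ LR.
Posterior odds = 0.751/(1−0.751) = 3.0161. LR = 0.91/0.40 = 2.2750.
Prior odds = 3.0161/2.2750 = 1.3258, so P(A) = 1.3258/(1+1.3258) ≈ 0.57.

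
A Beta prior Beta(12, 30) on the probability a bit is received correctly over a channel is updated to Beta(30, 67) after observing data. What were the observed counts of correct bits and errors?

Under Beta–binomial conjugacy the posterior parameters are (α+s, β+f).
Match parameters: s=30−12=18, f=67−30=37.

18 correct bits and 37 errors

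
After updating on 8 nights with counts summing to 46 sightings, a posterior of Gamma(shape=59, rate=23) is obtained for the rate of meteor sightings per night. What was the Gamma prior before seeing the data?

Gamma(shape=13, rate=15)

Gamma–Poisson conjugacy: posterior shape = α + Σxᵢ, posterior rate = β + n.
So α = 59 − 46 = 13 and β = 23 − 8 = 15.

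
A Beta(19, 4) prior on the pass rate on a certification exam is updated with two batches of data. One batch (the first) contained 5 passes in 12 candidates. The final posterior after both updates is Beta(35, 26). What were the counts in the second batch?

11 passes and 15 failures

Because Beta–binomial updating is additive in the counts, the combined data contributed (α_post−α_prior, β_post−β_prior) successes and failures.
Total across both batches: 35−19=16 passes, 26−4=22 failures.
Subtract the first batch: 16−5=11 passes and 22−7=15 failures.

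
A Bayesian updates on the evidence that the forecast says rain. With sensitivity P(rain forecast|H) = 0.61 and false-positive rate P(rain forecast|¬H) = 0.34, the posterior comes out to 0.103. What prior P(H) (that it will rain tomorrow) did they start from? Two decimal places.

P(H) = 0.06

Bayes' rule in odds form gives O(H|E) = O(H)·[P(E|H)/P(E|¬H)], hence O(H) = O(H|E)/LR.
Posterior odds = 0.103/(1−0.103) = 0.1148. LR = 0.61/0.34 = 1.7941.
Prior odds = 0.1148/1.7941 = 0.0640, so P(H) = 0.0640/(1+0.0640) ≈ 0.06.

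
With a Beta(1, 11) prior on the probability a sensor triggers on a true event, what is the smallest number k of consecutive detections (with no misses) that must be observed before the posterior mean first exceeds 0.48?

After k detections and 0 misses the posterior is Beta(1+k, 11), with mean (1+k)/(1+11+k).
Set (1+k)/(12+k) > 0.48 and solve: k > (0.48·12 − 1)/(1 − 0.48) = 9.154.
The smallest integer exceeding 9.154 is 10.

k = 10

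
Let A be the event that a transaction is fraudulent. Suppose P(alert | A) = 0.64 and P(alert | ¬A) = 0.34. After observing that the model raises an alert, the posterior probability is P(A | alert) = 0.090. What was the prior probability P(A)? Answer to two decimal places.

P(A) = 0.05

Bayes' rule in odds form gives O(A|E) = O(A)·[P(E|A)/P(E|¬A)], hence O(A) = O(A|E)/LR.
Posterior odds = 0.090/(1−0.090) = 0.0989. LR = 0.64/0.34 = 1.8824.
Prior odds = 0.0989/1.8824 = 0.0525, so P(A) = 0.0525/(1+0.0525) ≈ 0.05.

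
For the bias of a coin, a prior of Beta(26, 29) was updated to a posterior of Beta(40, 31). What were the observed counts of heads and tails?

Under Beta–binomial conjugacy the posterior parameters are (α+s, β+f).
Match parameters: s=40−26=14, f=31−29=2.

14 heads and 2 tails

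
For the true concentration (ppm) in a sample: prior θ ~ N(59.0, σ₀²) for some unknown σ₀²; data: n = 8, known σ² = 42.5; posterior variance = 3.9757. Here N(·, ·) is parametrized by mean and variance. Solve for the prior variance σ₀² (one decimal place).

σ₀² = 15.8

For the Normal–Normal model with known σ², precisions add: τ_n = τ₀ + n/σ².
So 1/σ₀² = 1/3.9757 − 8/42.5 = 0.251528 − 0.188235 = 0.063293.
Hence σ₀² = 1/0.063293 ≈ 15.8.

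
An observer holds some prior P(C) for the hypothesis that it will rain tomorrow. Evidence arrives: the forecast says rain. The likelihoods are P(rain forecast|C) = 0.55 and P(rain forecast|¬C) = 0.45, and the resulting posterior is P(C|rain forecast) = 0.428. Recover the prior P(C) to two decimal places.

P(C) = 0.38

Bayes' rule in odds form gives O(C|E) = O(C)·[P(E|C)/P(E|¬C)], hence O(C) = O(C|E)/LR.
Posterior odds = 0.428/(1−0.428) = 0.7483. LR = 0.55/0.45 = 1.2222.
Prior odds = 0.7483/1.2222 = 0.6123, so P(C) = 0.6123/(1+0.6123) ≈ 0.38.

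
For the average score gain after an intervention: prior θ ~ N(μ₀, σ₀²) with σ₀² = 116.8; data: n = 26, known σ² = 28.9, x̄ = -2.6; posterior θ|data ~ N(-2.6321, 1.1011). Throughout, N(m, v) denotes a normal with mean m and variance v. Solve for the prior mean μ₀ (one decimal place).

μ₀ = -6.0

The posterior mean is a precision-weighted average: μ_n = (τ₀μ₀ + τ_data·x̄)/(τ₀+τ_data), with τ₀=1/σ₀² and τ_data=n/σ².
Here τ₀ = 1/116.8 = 0.008562 and τ_data = 26/28.9 = 0.899654, so τ_n = 0.908216.
Rearranging for μ₀: μ₀ = (μ_n·τ_n − τ_data·x̄)/τ₀ = (-2.6321·0.908216 − 0.899654·-2.6) / 0.008562 = -0.051415/0.008562 ≈ -6.0.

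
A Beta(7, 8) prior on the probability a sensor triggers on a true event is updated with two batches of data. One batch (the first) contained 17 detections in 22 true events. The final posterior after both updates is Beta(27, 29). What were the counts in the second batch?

3 detections and 16 misses

Because Beta–binomial updating is additive in the counts, the combined data contributed (α_post−α_prior, β_post−β_prior) successes and failures.
Total across both batches: 27−7=20 detections, 29−8=21 misses.
Subtract the first batch: 20−17=3 detections and 21−5=16 misses.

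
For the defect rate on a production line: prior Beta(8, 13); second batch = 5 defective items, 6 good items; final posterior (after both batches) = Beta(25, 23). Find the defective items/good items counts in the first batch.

Sequential conjugate updates are equivalent to a single update on the pooled data, so total successes = posterior α − prior α and total failures = posterior β − prior β.
Total across both batches: 25−8=17 defective items, 23−13=10 good items.
Subtract the second batch: 17−5=12 defective items and 10−6=4 good items.

12 defective items and 4 good items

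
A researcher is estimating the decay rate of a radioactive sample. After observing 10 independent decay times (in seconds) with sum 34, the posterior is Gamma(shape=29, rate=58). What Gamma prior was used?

Gamma(shape=19, rate=24)

For an exponential likelihood with a Gamma(α, β) prior on the rate, n observations with total T give posterior Gamma(α+n, β+T).
So α = 29 − 10 = 19 and β = 58 − 34 = 24.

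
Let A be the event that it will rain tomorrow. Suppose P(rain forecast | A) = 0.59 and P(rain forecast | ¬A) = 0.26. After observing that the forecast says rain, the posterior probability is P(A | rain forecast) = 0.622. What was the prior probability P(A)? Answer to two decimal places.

P(A) = 0.42

In odds form, posterior odds = prior odds × likelihood ratio, so prior odds = posterior odds ÷ LR.
Posterior odds = 0.622/(1−0.622) = 1.6455. LR = 0.59/0.26 = 2.2692.
Prior odds = 1.6455/2.2692 = 0.7251, so P(A) = 0.7251/(1+0.7251) ≈ 0.42.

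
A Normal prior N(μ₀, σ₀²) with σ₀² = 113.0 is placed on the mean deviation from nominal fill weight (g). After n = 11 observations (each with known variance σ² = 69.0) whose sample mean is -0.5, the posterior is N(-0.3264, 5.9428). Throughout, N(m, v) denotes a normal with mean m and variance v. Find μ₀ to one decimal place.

The posterior mean is a precision-weighted average: μ_n = (τ₀μ₀ + τ_data·x̄)/(τ₀+τ_data), with τ₀=1/σ₀² and τ_data=n/σ².
Here τ₀ = 1/113.0 = 0.008850 and τ_data = 11/69.0 = 0.159420, so τ_n = 0.168270.
Rearranging for μ₀: μ₀ = (μ_n·τ_n − τ_data·x̄)/τ₀ = (-0.3264·0.168270 − 0.159420·-0.5) / 0.008850 = 0.024787/0.008850 ≈ 2.8.

μ₀ = 2.8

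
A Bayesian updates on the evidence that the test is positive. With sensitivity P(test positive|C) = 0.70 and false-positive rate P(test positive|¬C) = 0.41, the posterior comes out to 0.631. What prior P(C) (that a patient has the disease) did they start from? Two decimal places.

P(C) = 0.50

In odds form, posterior odds = prior odds × likelihood ratio, so prior odds = posterior odds ÷ LR.
Posterior odds = 0.631/(1−0.631) = 1.7100. LR = 0.70/0.41 = 1.7073.
Prior odds = 1.7100/1.7073 = 1.0016, so P(C) = 1.0016/(1+1.0016) ≈ 0.50.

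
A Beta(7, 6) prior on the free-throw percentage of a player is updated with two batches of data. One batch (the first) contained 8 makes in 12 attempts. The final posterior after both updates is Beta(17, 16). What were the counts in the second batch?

Sequential conjugate updates are equivalent to a single update on the pooled data, so total successes = posterior α − prior α and total failures = posterior β − prior β.
Total across both batches: 17−7=10 makes, 16−6=10 misses.
Subtract the first batch: 10−8=2 makes and 10−4=6 misses.

2 makes and 6 misses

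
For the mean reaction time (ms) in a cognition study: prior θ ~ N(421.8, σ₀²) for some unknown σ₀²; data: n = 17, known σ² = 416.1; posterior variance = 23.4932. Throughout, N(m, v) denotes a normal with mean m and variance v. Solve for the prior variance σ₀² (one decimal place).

σ₀² = 584.8

Posterior precision equals prior precision plus data precision: 1/σ_n² = 1/σ₀² + n/σ².
So 1/σ₀² = 1/23.4932 − 17/416.1 = 0.042566 − 0.040856 = 0.001710.
Hence σ₀² = 1/0.001710 ≈ 584.8.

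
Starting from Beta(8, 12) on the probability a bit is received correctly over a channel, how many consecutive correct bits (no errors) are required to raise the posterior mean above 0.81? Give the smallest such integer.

k = 44

After k correct bits and 0 errors the posterior is Beta(8+k, 12), with mean (8+k)/(8+12+k).
Set (8+k)/(20+k) > 0.81 and solve: k > (0.81·20 − 8)/(1 − 0.81) = 43.158.
The smallest integer exceeding 43.158 is 44, and checking k=44: (52)/(64) = 0.8125 > 0.81.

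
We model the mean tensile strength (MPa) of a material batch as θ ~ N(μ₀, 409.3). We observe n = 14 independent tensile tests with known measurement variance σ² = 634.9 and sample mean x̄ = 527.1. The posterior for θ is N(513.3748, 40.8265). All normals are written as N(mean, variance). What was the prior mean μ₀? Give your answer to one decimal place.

With known observation variance, the Normal–Normal posterior has precision τ_n = τ₀ + n/σ² and mean μ_n = (τ₀μ₀ + (n/σ²)x̄)/τ_n.
Here τ₀ = 1/409.3 = 0.002443 and τ_data = 14/634.9 = 0.022051, so τ_n = 0.024494.
Rearranging for μ₀: μ₀ = (μ_n·τ_n − τ_data·x̄)/τ₀ = (513.3748·0.024494 − 0.022051·527.1) / 0.002443 = 0.951520/0.002443 ≈ 389.5.

μ₀ = 389.5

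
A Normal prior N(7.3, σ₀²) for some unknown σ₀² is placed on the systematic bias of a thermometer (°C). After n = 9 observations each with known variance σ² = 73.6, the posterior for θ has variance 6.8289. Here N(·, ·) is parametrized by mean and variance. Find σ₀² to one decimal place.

Posterior precision equals prior precision plus data precision: 1/σ_n² = 1/σ₀² + n/σ².
So 1/σ₀² = 1/6.8289 − 9/73.6 = 0.146436 − 0.122283 = 0.024153.
Hence σ₀² = 1/0.024153 ≈ 41.4.

σ₀² = 41.4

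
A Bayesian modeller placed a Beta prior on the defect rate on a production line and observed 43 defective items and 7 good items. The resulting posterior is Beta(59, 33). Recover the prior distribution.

Under Beta–binomial conjugacy the posterior parameters are (a+s, b+f).
Subtract the data counts: 59−43=16, 33−7=26.

Beta(16, 26)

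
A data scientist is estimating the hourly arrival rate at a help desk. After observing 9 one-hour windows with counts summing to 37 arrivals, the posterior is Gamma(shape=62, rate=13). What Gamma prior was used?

Gamma–Poisson conjugacy: posterior shape = α + Σxᵢ, posterior rate = β + n.
So α = 62 − 37 = 25 and β = 13 − 9 = 4.

Gamma(shape=25, rate=4)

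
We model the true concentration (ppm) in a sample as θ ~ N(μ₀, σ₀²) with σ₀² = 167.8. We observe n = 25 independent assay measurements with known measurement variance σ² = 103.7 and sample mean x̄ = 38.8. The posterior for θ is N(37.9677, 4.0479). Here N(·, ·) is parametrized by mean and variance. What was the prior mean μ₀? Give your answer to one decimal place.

With known observation variance, the Normal–Normal posterior has precision τ_n = τ₀ + n/σ² and mean μ_n = (τ₀μ₀ + (n/σ²)x̄)/τ_n.
Here τ₀ = 1/167.8 = 0.005959 and τ_data = 25/103.7 = 0.241080, so τ_n = 0.247039.
Rearranging for μ₀: μ₀ = (μ_n·τ_n − τ_data·x̄)/τ₀ = (37.9677·0.247039 − 0.241080·38.8) / 0.005959 = 0.025599/0.005959 ≈ 4.3.

μ₀ = 4.3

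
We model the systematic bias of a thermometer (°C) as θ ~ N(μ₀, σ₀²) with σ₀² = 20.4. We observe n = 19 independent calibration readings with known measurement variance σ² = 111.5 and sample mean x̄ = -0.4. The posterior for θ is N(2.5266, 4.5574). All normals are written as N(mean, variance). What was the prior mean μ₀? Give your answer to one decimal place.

The posterior mean is a precision-weighted average: μ_n = (τ₀μ₀ + τ_data·x̄)/(τ₀+τ_data), with τ₀=1/σ₀² and τ_data=n/σ².
Here τ₀ = 1/20.4 = 0.049020 and τ_data = 19/111.5 = 0.170404, so τ_n = 0.219424.
Rearranging for μ₀: μ₀ = (μ_n·τ_n − τ_data·x̄)/τ₀ = (2.5266·0.219424 − 0.170404·-0.4) / 0.049020 = 0.622558/0.049020 ≈ 12.7.

μ₀ = 12.7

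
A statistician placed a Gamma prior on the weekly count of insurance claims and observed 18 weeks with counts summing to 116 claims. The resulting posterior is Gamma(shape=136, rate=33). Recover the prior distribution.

Gamma–Poisson conjugacy: posterior shape = α + Σxᵢ, posterior rate = β + n.
So α = 136 − 116 = 20 and β = 33 − 18 = 15.

Gamma(shape=20, rate=15)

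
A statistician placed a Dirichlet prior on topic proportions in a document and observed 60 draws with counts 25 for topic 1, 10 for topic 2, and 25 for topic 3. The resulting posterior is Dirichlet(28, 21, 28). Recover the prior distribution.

For a Dirichlet(α) prior with multinomial counts c, the posterior is Dirichlet(α + c) componentwise.
Subtract each count from the matching posterior parameter: 28−25=3, 21−10=11, 28−25=3.

Dirichlet(3, 11, 3)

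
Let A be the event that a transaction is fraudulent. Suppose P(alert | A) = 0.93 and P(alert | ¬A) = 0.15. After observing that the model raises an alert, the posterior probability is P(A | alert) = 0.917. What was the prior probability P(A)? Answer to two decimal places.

P(A) = 0.64

Bayes' rule in odds form gives O(A|E) = O(A)·[P(E|A)/P(E|¬A)], hence O(A) = O(A|E)/LR.
Posterior odds = 0.917/(1−0.917) = 11.0482. LR = 0.93/0.15 = 6.2000.
Prior odds = 11.0482/6.2000 = 1.7820, so P(A) = 1.7820/(1+1.7820) ≈ 0.64.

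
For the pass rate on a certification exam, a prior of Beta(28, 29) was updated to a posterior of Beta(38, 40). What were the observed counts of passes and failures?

10 passes and 11 failures

Under Beta–binomial conjugacy the posterior parameters are (α+s, β+f).
Match parameters: s=38−28=10, f=40−29=11.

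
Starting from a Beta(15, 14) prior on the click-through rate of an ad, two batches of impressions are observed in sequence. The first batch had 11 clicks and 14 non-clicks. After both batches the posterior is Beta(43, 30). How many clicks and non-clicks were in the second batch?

Because Beta–binomial updating is additive in the counts, the combined data contributed (α_post−α_prior, β_post−β_prior) successes and failures.
Total across both batches: 43−15=28 clicks, 30−14=16 non-clicks.
Subtract the first batch: 28−11=17 clicks and 16−14=2 non-clicks.

17 clicks and 2 non-clicks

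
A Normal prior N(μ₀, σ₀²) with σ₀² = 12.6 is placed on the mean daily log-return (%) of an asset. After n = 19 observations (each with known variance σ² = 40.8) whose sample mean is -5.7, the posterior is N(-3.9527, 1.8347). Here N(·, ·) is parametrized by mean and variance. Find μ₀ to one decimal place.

μ₀ = 6.3

The posterior mean is a precision-weighted average: μ_n = (τ₀μ₀ + τ_data·x̄)/(τ₀+τ_data), with τ₀=1/σ₀² and τ_data=n/σ².
Here τ₀ = 1/12.6 = 0.079365 and τ_data = 19/40.8 = 0.465686, so τ_n = 0.545051.
Rearranging for μ₀: μ₀ = (μ_n·τ_n − τ_data·x̄)/τ₀ = (-3.9527·0.545051 − 0.465686·-5.7) / 0.079365 = 0.499987/0.079365 ≈ 6.3.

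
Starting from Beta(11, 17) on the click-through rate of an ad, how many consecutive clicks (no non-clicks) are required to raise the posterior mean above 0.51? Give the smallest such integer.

After k clicks and 0 non-clicks the posterior is Beta(11+k, 17), with mean (11+k)/(11+17+k).
Set (11+k)/(28+k) > 0.51 and solve: k > (0.51·28 − 11)/(1 − 0.51) = 6.694.
The smallest integer exceeding 6.694 is 7, and checking k=7: (18)/(35) = 0.5143 > 0.51.

k = 7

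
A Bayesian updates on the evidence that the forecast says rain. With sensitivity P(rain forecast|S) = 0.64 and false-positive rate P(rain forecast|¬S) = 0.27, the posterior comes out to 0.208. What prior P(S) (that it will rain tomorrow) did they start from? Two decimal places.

Bayes' rule in odds form gives O(S|E) = O(S)·[P(E|S)/P(E|¬S)], hence O(S) = O(S|E)/LR.
Posterior odds = 0.208/(1−0.208) = 0.2626. LR = 0.64/0.27 = 2.3704.
Prior odds = 0.2626/2.3704 = 0.1108, so P(S) = 0.1108/(1+0.1108) ≈ 0.10.

P(S) = 0.10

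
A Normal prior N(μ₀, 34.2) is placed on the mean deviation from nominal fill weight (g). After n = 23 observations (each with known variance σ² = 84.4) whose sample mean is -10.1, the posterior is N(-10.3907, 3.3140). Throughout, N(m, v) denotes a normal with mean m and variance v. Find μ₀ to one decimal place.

With known observation variance, the Normal–Normal posterior has precision τ_n = τ₀ + n/σ² and mean μ_n = (τ₀μ₀ + (n/σ²)x̄)/τ_n.
Here τ₀ = 1/34.2 = 0.029240 and τ_data = 23/84.4 = 0.272512, so τ_n = 0.301752.
Rearranging for μ₀: μ₀ = (μ_n·τ_n − τ_data·x̄)/τ₀ = (-10.3907·0.301752 − 0.272512·-10.1) / 0.029240 = -0.383043/0.029240 ≈ -13.1.

μ₀ = -13.1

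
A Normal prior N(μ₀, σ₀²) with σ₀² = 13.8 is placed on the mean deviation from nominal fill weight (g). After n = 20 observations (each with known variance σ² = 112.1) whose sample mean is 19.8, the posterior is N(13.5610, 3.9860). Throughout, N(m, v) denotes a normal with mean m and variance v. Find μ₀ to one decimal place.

The posterior mean is a precision-weighted average: μ_n = (τ₀μ₀ + τ_data·x̄)/(τ₀+τ_data), with τ₀=1/σ₀² and τ_data=n/σ².
Here τ₀ = 1/13.8 = 0.072464 and τ_data = 20/112.1 = 0.178412, so τ_n = 0.250876.
Rearranging for μ₀: μ₀ = (μ_n·τ_n − τ_data·x̄)/τ₀ = (13.5610·0.250876 − 0.178412·19.8) / 0.072464 = -0.130428/0.072464 ≈ -1.8.

μ₀ = -1.8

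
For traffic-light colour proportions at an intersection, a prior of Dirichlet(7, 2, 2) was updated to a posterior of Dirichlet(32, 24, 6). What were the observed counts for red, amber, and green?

counts (25, 22, 4)

For a Dirichlet(α) prior with multinomial counts c, the posterior is Dirichlet(α + c) componentwise.
Counts are posterior − prior componentwise: 32−7=25, 24−2=22, 6−2=4.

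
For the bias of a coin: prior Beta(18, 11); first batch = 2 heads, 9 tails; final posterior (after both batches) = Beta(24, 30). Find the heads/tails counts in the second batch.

Sequential conjugate updates are equivalent to a single update on the pooled data, so total successes = posterior α − prior α and total failures = posterior β − prior β.
Total across both batches: 24−18=6 heads, 30−11=19 tails.
Subtract the first batch: 6−2=4 heads and 19−9=10 tails.

4 heads and 10 tails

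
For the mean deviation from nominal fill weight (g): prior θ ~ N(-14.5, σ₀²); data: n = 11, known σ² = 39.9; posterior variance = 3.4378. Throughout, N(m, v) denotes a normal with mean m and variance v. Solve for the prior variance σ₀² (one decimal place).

σ₀² = 65.8

For the Normal–Normal model with known σ², precisions add: τ_n = τ₀ + n/σ².
So 1/σ₀² = 1/3.4378 − 11/39.9 = 0.290884 − 0.275689 = 0.015195.
Hence σ₀² = 1/0.015195 ≈ 65.8.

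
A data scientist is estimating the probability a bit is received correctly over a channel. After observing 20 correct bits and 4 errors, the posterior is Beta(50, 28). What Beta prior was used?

A Beta(α, β) prior with s successes and f failures in binomial data gives a Beta(α+s, β+f) posterior.
Subtract the data counts: 50−20=30, 28−4=24.

Beta(30, 24)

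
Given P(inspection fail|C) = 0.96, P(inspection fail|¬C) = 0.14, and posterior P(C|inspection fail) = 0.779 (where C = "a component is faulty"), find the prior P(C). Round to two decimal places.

Bayes' rule in odds form gives O(C|E) = O(C)·[P(E|C)/P(E|¬C)], hence O(C) = O(C|E)/LR.
Posterior odds = 0.779/(1−0.779) = 3.5249. LR = 0.96/0.14 = 6.8571.
Prior odds = 3.5249/6.8571 = 0.5141, so P(C) = 0.5141/(1+0.5141) ≈ 0.34.

P(C) = 0.34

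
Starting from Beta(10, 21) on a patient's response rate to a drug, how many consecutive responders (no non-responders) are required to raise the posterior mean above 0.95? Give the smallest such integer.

After k responders and 0 non-responders the posterior is Beta(10+k, 21), with mean (10+k)/(10+21+k).
Set (10+k)/(31+k) > 0.95 and solve: k > (0.95·31 − 10)/(1 − 0.95) = 389.000.
The smallest integer exceeding 389.000 is 390.

k = 390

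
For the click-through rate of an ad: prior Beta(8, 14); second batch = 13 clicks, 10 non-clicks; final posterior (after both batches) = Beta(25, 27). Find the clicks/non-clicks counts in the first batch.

Sequential conjugate updates are equivalent to a single update on the pooled data, so total successes = posterior α − prior α and total failures = posterior β − prior β.
Total across both batches: 25−8=17 clicks, 27−14=13 non-clicks.
Subtract the second batch: 17−13=4 clicks and 13−10=3 non-clicks.

4 clicks and 3 non-clicks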